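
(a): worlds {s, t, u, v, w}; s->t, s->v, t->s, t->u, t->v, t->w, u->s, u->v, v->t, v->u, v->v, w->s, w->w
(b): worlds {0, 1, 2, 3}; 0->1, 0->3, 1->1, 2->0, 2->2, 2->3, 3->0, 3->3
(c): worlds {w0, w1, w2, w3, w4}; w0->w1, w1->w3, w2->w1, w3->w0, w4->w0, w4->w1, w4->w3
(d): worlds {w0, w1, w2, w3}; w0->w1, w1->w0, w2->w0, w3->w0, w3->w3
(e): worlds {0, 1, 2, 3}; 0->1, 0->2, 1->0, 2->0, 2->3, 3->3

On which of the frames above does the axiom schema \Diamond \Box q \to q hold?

This is the axiom for symmetry; its first-order frame correspondent is \forall x \forall y (Rxy \to Ryx).
(a): fails — Rus but not Rsu.
(b): fails — R01 but not R10.
(c): fails — Rw3w0 but not Rw0w3.
(d): fails — Rw3w0 but not Rw0w3.
(e): fails — R23 but not R32.
Valid on no frame.

none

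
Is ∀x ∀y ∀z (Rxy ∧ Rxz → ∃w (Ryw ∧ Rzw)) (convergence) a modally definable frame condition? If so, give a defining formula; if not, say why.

Yes, by ◇□q → □◇q

Yes: it is convergence, defined by the .2 schema ◇□q → □◇q.
Suppose ◇□q→□◇q is valid. Take Rxy, Rxz and set V(q)={w : Ryw}. Then □q at y so ◇□q at x, so □◇q at x, so ◇q at z, giving w with Rzw and Ryw.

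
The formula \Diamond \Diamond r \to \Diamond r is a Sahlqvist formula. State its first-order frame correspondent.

transitivity: \forall x \forall y \forall z (Rxy \wedge Ryz \to Rxz)

This is a form of the 4 axiom.
Its frame correspondent is transitivity — \forall x \forall y \forall z (Rxy \wedge Ryz \to Rxz).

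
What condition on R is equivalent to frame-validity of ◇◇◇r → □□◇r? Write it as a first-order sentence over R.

∀x ∀y ∀z ((xR³y ∧ xR²z) → ∃w (y = w ∧ zRw))

This is a Sahlqvist (Geach-type) schema ◇^3□^0r → □^2◇^1r.
First-order correspondent: ∀x ∀y ∀z ((xR³y ∧ xR²z) → ∃w (y = w ∧ zRw)).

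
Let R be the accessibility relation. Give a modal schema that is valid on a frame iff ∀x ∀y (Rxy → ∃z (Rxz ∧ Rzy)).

This is density; the standard corresponding axiom is C4: □□q → □q.

□□q → □q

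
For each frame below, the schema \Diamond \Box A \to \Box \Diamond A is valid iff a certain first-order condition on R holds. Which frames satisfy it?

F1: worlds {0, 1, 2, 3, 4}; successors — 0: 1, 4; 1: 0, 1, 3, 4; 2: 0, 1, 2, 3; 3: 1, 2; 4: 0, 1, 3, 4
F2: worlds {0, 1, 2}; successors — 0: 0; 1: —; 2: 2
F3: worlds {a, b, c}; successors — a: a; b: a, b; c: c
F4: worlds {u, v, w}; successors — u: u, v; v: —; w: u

The schema corresponds to convergence: \forall x \forall y \forall z (Rxy \wedge Rxz \to \exists w (Ryw \wedge Rzw)).
F1: holds.
F2: holds.
F3: holds.
F4: fails — Ruv and Ruv but v and v have no common successor.

F1, F2, F3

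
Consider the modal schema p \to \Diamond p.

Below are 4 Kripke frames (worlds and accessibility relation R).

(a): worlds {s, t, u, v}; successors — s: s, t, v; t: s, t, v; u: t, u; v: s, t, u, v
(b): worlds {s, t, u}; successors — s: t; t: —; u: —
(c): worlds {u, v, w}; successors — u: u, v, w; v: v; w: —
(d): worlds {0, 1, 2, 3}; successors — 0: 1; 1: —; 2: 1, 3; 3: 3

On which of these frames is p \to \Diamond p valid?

Frame correspondent (Sahlqvist): \forall x Rxx — i.e. reflexivity.
(a): ✓.
(b): fails — world s does not see itself.
(c): fails — world w does not see itself.
(d): fails — world 0 does not see itself.

(a)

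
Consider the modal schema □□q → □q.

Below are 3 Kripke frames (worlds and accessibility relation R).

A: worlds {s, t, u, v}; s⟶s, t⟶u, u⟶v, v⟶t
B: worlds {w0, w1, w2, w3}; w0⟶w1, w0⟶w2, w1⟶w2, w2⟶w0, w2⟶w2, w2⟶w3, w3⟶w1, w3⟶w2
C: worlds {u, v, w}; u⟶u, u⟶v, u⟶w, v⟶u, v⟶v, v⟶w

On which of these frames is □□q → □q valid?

Frame correspondent (Sahlqvist): ∀x ∀y (Rxy → ∃z (Rxz ∧ Rzy)) — i.e. density.
A: fails — Rvt but no z with Rvz and Rzt.
B: fails — Rw3w1 but no z with Rw3z and Rzw1.
C: condition met.

C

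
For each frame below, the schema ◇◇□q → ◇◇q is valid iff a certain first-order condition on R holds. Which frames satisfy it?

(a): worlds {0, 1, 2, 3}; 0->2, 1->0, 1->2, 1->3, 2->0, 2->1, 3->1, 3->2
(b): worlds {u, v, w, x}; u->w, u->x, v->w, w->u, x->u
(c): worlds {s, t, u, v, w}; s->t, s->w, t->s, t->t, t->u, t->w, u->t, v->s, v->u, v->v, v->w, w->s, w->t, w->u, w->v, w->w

Frame correspondent (Sahlqvist): ∀x ∀y (xR²y → ∃w (yRw ∧ xR²w)) — i.e. a generalized confluence (Geach) condition.
(a): fails — 0R²0 but no w with 0Rw and 0R²w.
(b): fails — uR²u but no t with uRt and uR²t.
(c): satisfies the condition.
Valid on: (c).

(c)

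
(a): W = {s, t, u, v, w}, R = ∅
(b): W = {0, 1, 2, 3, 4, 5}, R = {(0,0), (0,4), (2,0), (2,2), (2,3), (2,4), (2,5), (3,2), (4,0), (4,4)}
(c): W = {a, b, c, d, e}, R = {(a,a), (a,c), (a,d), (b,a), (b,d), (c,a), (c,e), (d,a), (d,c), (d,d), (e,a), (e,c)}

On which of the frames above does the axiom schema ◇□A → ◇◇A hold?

This is the axiom for a generalized confluence (Geach) condition; its first-order frame correspondent is ∀x ∀y (xRy → ∃w (yRw ∧ xR²w)).
(a): ✓.
(b): fails — 2R5 but no w with 5Rw and 2R²w.
(c): ✓.
Valid on: (a), (c).

(a), (c)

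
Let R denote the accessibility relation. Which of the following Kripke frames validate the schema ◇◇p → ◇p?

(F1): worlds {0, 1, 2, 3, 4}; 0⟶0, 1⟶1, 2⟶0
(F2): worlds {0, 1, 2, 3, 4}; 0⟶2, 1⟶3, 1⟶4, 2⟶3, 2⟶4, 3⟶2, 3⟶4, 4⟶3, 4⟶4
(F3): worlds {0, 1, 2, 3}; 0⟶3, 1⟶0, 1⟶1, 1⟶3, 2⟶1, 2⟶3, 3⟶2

(F1)

This is the axiom for transitivity; its first-order frame correspondent is ∀x ∀y ∀z (Rxy ∧ Ryz → Rxz).
(F1): satisfies the condition.
(F2): fails — R34 and R43 but not R33.
(F3): fails — R32 and R23 but not R33.
Valid on: (F1).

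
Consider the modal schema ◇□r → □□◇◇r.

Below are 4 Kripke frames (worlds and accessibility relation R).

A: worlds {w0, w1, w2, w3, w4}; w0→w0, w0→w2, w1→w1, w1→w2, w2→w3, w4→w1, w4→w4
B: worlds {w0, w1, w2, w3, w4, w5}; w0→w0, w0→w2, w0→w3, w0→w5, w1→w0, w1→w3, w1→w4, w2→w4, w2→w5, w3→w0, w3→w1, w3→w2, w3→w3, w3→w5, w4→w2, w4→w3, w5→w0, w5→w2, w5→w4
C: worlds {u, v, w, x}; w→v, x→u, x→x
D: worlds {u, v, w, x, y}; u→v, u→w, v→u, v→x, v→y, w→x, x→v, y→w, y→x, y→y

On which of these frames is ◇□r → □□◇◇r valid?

B

The schema corresponds to a generalized confluence (Geach) condition: ∀x ∀y ∀z ((xRy ∧ xR²z) → ∃w (yRw ∧ zR²w)).
A: fails — w0Rw0, w0R²w2 but no w with w0Rw and w2R²w.
B: holds.
C: fails — xRu, xR²u but no t with uRt and uR²t.
D: fails — vRu, vR²x but no t with uRt and xR²t.
Valid on: B.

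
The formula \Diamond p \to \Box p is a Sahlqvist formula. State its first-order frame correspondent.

Partial functionality

This is the CD axiom.
It corresponds to partial functionality: \forall x \forall y \forall z (Rxy \wedge Rxz \to y = z).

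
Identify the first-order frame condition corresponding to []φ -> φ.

Reflexivity

Suppose □φ→φ is valid. At any x set V(φ)={w : Rxw}. Then □φ holds at x, so φ holds at x, i.e. Rxx.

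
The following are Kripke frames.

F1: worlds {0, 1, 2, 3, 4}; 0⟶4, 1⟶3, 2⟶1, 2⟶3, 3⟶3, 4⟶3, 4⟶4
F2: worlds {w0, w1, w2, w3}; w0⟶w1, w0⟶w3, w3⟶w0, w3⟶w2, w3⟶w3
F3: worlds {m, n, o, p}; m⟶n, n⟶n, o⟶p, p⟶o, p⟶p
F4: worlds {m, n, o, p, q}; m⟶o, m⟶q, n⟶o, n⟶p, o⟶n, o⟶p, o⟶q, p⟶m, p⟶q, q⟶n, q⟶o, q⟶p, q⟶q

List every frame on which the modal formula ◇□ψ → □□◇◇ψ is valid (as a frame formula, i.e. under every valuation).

Frame correspondent (Sahlqvist): ∀x ∀y ∀z ((xRy ∧ xR²z) → ∃w (yRw ∧ zR²w)) — i.e. a generalized confluence (Geach) condition.
F1: ✓.
F2: fails — w0Rw1, w0R²w0 but no w with w1Rw and w0R²w.
F3: ✓.
F4: ✓.

F1, F3, F4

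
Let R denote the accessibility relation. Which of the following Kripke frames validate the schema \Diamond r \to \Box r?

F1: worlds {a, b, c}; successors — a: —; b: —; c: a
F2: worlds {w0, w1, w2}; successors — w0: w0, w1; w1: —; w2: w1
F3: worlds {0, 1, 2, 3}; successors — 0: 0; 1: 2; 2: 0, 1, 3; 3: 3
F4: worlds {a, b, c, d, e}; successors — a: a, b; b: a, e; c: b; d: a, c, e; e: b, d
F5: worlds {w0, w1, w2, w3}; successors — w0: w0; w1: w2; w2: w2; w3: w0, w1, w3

F1

This is the axiom for partial functionality; its first-order frame correspondent is \forall x \forall y \forall z (Rxy \wedge Rxz \to y = z).
F1: holds.
F2: fails — w0 sees both w0 and w1.
F3: fails — 2 sees both 0 and 1.
F4: fails — a sees both a and b.
F5: fails — w3 sees both w0 and w1.
Valid on: F1.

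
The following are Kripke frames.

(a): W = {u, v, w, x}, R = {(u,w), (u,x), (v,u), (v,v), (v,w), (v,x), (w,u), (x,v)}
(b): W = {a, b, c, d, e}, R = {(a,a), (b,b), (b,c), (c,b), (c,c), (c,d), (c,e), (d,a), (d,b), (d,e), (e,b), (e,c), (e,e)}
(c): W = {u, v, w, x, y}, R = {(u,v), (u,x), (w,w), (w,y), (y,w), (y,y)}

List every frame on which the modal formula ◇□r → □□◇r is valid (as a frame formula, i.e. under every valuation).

(c)

The schema corresponds to a generalized confluence (Geach) condition: ∀x ∀y ∀z ((xRy ∧ xR²z) → ∃w (yRw ∧ zRw)).
(a): fails — uRw, uR²u but no t with wRt and uRt.
(b): fails — cRb, cR²a but no w with bRw and aRw.
(c): condition met.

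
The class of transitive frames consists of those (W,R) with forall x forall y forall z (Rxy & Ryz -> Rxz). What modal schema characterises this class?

□p → □□p

The condition is transitivity. The 4 schema □p → □□p defines it.
Suppose □p→□□p is valid. Take Rxy, Ryz and set V(p)={w : Rxw}. Then □p at x, so □□p at x, so □p at y, so p at z, i.e. Rxz.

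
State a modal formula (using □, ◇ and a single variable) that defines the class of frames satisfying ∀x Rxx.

□s → s

The condition is reflexivity. The T schema □s → s defines it.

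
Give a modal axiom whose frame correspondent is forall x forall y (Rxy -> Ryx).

p → □◇p

This is symmetry; the standard corresponding axiom is B: p → □◇p.
Suppose p→□◇p is valid. Take Rxy and set V(p)={x}. Then p at x, so □◇p at x, so ◇p at y, so some z with Ryz has p; z=x, i.e. Ryx.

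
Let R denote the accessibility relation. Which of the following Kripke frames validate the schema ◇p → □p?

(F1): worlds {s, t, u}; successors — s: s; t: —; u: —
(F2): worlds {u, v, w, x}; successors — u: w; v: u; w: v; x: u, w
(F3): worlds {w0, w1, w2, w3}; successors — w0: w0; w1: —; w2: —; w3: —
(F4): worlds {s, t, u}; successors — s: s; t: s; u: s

This is the axiom for partial functionality; its first-order frame correspondent is ∀x ∀y ∀z (Rxy ∧ Rxz → y = z).
(F1): ✓.
(F2): fails — x sees both u and w.
(F3): ✓.
(F4): ✓.
Valid on: (F1), (F3), (F4).

(F1), (F3), (F4)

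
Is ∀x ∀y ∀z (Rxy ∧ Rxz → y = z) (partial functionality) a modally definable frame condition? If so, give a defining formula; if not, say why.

Yes, by ◇q → □q

This is a Sahlqvist condition; the CD axiom ◇q → □q defines it.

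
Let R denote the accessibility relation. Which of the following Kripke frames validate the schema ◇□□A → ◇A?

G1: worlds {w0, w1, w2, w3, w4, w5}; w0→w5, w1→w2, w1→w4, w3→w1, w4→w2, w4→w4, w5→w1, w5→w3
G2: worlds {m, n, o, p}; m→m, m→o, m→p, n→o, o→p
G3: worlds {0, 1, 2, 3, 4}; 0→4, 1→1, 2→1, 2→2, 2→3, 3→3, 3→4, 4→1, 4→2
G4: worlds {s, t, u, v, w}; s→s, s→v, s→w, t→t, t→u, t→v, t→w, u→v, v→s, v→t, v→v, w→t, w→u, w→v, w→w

G4

This is the axiom for a generalized confluence (Geach) condition; its first-order frame correspondent is ∀x ∀y (xRy → ∃w (yR²w ∧ xRw)).
G1: fails — w0Rw5 but no w with w5R²w and w0Rw.
G2: fails — mRo but no w with oR²w and mRw.
G3: fails — 0R4 but no w with 4R²w and 0Rw.
G4: condition met.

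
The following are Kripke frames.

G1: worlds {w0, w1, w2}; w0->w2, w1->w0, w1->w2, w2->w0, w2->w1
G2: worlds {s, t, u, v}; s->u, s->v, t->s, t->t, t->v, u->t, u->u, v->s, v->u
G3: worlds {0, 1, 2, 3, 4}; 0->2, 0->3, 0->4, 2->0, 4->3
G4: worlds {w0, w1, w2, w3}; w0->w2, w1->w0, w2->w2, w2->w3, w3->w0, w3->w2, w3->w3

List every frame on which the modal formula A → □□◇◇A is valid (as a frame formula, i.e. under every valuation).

The schema corresponds to a generalized confluence (Geach) condition: ∀x ∀z (xR²z → ∃w (x = w ∧ zR²w)).
G1: fails — w1R²w2 but no w with w1=w and w2R²w.
G2: holds.
G3: fails — 0R²3 but no w with 0=w and 3R²w.
G4: fails — w1R²w2 but no w with w1=w and w2R²w.
Valid on: G2.

G2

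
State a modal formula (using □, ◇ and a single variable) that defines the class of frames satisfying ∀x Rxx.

□p → p

This is reflexivity; the standard corresponding axiom is T: □p → p.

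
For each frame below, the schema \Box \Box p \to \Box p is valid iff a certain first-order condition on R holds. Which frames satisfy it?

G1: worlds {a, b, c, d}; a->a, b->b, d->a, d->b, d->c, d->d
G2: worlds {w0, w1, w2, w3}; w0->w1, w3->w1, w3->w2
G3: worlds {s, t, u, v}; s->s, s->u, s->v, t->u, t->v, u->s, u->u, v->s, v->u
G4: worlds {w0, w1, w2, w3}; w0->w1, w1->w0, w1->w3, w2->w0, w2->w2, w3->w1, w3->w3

Frame correspondent (Sahlqvist): \forall x \forall y (Rxy \to \exists z (Rxz \wedge Rzy)) — i.e. density.
G1: ✓.
G2: fails — Rw0w1 but no z with Rw0z and Rzw1.
G3: fails — Rtv but no z with Rtz and Rzv.
G4: fails — Rw1w0 but no z with Rw1z and Rzw0.
Valid on: G1.

G1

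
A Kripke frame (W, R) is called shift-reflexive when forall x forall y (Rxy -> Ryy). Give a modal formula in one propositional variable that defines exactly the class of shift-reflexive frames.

The condition is shift-reflexivity. The T□ schema □(□ψ → ψ) defines it.
Suppose □(□ψ→ψ) is valid. Take Rxy and set V(ψ)={w : Ryw}. Then at y, □ψ holds; since □(□ψ→ψ) at x, □ψ→ψ at y, so ψ at y, i.e. Ryy.

□(□ψ → ψ)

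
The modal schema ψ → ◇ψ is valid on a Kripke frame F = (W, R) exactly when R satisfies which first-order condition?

This is frame-equivalent to □ψ → ψ (substitute ¬ψ for ψ and contrapose).
Suppose □ψ→ψ is valid. At any x set V(ψ)={w : Rxw}. Then □ψ holds at x, so ψ holds at x, i.e. Rxx.
Conversely, any frame satisfying ∀x Rxx validates the schema.
Frame condition: ∀x Rxx.

Reflexivity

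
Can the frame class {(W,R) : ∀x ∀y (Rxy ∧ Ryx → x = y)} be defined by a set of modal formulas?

Modal frame validity is preserved under surjective bounded morphisms.
The 6-cycle (worlds a,b,c,d,e,f with a→b→c→d→e→f→a) is antisymmetric. Sending even-indexed worlds to a and odd-indexed worlds to b is a surjective bounded morphism onto the two-world frame with a↔b, which is not antisymmetric.
Hence antisymmetry is not modally definable.

Not modally definable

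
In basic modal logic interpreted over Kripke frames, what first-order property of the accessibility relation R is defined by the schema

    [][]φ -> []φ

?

This schema is the C4 axiom.
It corresponds to density: forall x forall y (Rxy -> exists z (Rxz & Rzy)).

density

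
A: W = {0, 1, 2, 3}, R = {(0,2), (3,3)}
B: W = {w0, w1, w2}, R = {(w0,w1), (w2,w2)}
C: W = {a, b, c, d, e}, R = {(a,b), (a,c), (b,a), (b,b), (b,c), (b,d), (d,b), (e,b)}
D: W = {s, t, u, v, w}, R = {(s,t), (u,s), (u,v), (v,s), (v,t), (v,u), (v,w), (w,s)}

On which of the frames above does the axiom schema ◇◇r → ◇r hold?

A, B

Frame correspondent (Sahlqvist): ∀x ∀y ∀z (Rxy ∧ Ryz → Rxz) — i.e. transitivity.
A: ✓.
B: ✓.
C: fails — Reb and Rbc but not Rec.
D: fails — Ruv and Rvw but not Ruw.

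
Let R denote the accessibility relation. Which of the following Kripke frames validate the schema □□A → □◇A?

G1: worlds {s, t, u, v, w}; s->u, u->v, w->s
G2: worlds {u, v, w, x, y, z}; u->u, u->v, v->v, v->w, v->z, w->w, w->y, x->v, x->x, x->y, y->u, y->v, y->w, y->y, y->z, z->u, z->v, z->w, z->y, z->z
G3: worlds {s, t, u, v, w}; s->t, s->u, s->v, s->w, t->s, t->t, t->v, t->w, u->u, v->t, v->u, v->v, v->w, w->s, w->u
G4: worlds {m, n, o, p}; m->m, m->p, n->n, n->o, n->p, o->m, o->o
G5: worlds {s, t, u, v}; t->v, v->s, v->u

G2, G3

This is the axiom for a generalized confluence (Geach) condition; its first-order frame correspondent is ∀x ∀z (xRz → ∃w (xR²w ∧ zRw)).
G1: fails — uRv but no w* with uR²w* and vRw*.
G2: condition met.
G3: condition met.
G4: fails — mRp but no w with mR²w and pRw.
G5: fails — vRs but no w with vR²w and sRw.
Valid on: G2, G3.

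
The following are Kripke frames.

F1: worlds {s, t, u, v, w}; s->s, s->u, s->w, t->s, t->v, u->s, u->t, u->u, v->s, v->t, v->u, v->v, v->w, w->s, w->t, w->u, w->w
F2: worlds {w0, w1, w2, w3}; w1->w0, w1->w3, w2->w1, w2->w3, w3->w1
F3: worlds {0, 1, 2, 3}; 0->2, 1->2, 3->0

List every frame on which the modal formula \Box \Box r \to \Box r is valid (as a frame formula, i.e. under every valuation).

The schema corresponds to density: \forall x \forall y (Rxy \to \exists z (Rxz \wedge Rzy)).
F1: ✓.
F2: fails — Rw1w0 but no z with Rw1z and Rzw0.
F3: fails — R12 but no z with R1z and Rz2.
Valid on: F1.

F1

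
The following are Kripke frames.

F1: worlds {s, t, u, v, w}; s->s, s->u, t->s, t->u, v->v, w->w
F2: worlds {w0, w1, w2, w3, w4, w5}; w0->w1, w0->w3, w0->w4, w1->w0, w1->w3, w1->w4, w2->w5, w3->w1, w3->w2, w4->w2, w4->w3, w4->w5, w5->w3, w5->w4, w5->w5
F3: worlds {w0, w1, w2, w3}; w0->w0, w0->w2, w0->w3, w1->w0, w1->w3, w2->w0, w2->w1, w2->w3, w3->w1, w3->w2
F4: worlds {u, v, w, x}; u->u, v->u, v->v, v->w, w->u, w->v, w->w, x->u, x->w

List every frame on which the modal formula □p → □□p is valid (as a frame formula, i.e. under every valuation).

F1

This is the axiom for transitivity; its first-order frame correspondent is ∀x ∀y ∀z (Rxy ∧ Ryz → Rxz).
F1: holds.
F2: fails — Rw1w0 and Rw0w1 but not Rw1w1.
F3: fails — Rw1w0 and Rw0w2 but not Rw1w2.
F4: fails — Rxw and Rwv but not Rxv.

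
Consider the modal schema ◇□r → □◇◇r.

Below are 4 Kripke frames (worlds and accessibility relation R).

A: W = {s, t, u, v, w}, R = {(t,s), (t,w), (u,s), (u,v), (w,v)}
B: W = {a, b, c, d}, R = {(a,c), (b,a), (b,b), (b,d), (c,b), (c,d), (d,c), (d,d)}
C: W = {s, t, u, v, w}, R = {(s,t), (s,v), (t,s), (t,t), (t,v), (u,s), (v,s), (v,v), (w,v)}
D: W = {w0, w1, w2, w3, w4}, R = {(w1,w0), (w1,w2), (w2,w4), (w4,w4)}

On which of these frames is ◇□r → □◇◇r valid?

C

This is the axiom for a generalized confluence (Geach) condition; its first-order frame correspondent is ∀x ∀y ∀z ((xRy ∧ xRz) → ∃w (yRw ∧ zR²w)).
A: fails — tRs, tRs but no w* with sRw* and sR²w*.
B: fails — bRa, bRa but no w with aRw and aR²w.
C: ✓.
D: fails — w1Rw0, w1Rw0 but no w with w0Rw and w0R²w.
Valid on: C.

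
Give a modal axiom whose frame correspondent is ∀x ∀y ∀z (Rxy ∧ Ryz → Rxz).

A defining formula is □ψ → □□ψ (the 4 axiom).
Suppose □ψ→□□ψ is valid. Take Rxy, Ryz and set V(ψ)={w : Rxw}. Then □ψ at x, so □□ψ at x, so □ψ at y, so ψ at z, i.e. Rxz.

□ψ → □□ψ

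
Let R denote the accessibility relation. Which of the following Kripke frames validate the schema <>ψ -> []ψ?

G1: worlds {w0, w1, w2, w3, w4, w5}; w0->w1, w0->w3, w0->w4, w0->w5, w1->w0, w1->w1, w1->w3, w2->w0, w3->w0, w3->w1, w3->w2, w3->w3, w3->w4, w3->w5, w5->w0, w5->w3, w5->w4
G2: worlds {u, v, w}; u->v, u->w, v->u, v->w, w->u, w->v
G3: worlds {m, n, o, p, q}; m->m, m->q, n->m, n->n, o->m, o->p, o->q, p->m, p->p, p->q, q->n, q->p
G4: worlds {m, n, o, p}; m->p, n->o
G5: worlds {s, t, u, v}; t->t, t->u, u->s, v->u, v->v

G4

Frame correspondent (Sahlqvist): forall x forall y forall z (Rxy & Rxz -> y = z) — i.e. partial functionality.
G1: fails — w0 sees both w1 and w3.
G2: fails — u sees both v and w.
G3: fails — m sees both m and q.
G4: ✓.
G5: fails — t sees both t and u.
Valid on: G4.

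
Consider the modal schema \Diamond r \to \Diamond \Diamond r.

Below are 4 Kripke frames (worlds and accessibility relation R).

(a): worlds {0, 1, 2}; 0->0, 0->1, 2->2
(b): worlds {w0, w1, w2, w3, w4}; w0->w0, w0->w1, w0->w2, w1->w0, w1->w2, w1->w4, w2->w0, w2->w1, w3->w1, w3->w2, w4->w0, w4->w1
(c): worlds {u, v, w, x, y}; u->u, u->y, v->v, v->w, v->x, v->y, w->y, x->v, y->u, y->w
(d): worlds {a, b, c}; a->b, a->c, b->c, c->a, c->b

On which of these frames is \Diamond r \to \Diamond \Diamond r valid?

Frame correspondent (Sahlqvist): \forall x \forall y (xRy \to \exists w (y = w \wedge x R^2 w)) — i.e. a generalized confluence (Geach) condition.
(a): satisfies the condition.
(b): fails — w1Rw4 but no w with w4=w and w1R²w.
(c): fails — wRy but no t with y=t and wR²t.
(d): fails — bRc but no w with c=w and bR²w.

(a)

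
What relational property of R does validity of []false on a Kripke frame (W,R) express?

This is the Ver axiom.
It corresponds to emptiness of R: forall x forall y ~Rxy.

emptiness of R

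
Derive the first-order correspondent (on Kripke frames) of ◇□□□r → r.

This is a Sahlqvist (Geach-type) schema ◇^1□^3r → □^0◇^0r.
First-order correspondent: ∀x ∀y (xRy → ∃w (yR³w ∧ x = w)).

∀x ∀y (xRy → ∃w (yR³w ∧ x = w))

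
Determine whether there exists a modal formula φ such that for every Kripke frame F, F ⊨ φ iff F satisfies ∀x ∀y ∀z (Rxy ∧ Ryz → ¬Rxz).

No — not modally definable

Any modally definable frame class is closed under surjective bounded morphisms.
The 7-cycle (worlds a,b,c,d,e,f,g with a→b→c→d→e→f→g→a) is intransitive. Mapping every world to a single reflexive point • is a surjective bounded morphism; the reflexive point is not intransitive (R••∧R•• but R••).
So the class is not modally definable.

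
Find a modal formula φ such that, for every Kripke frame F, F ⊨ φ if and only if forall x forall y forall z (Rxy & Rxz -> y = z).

◇q → □q

This is partial functionality; the standard corresponding axiom is CD: ◇q → □q.
Suppose ◇q→□q is valid. Take Rxy, Rxz and set V(q)={y}. Then ◇q at x, so □q at x, so q at z, i.e. z=y.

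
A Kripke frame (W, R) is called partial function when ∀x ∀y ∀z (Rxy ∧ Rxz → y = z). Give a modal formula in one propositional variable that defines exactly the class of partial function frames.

A defining formula is ◇ψ → □ψ (the CD axiom).
Suppose ◇ψ→□ψ is valid. Take Rxy, Rxz and set V(ψ)={y}. Then ◇ψ at x, so □ψ at x, so ψ at z, i.e. z=y.

◇ψ → □ψ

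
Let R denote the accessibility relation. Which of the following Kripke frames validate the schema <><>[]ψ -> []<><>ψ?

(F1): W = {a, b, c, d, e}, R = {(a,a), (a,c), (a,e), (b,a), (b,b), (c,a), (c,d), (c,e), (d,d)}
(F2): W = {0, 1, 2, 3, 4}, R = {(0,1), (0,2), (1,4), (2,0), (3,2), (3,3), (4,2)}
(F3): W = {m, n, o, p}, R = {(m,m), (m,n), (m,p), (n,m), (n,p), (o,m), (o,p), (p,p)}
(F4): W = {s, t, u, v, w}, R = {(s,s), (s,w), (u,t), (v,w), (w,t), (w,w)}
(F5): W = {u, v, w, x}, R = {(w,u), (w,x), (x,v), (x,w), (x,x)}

(F3)

This is the axiom for a generalized confluence (Geach) condition; its first-order frame correspondent is forall x forall y forall z ((x R^2 y & xRz) -> exists w (yRw & z R^2 w)).
(F1): fails — aR²a, aRe but no w with aRw and eR²w.
(F2): fails — 3R²2, 3R2 but no w with 2Rw and 2R²w.
(F3): condition met.
(F4): fails — sR²t, sRs but no w* with tRw* and sR²w*.
(F5): fails — wR²v, wRu but no t with vRt and uR²t.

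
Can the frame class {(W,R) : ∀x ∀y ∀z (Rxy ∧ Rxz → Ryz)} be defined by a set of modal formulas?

Yes, by ◇p → □◇p

This is a Sahlqvist condition; the 5 axiom ◇p → □◇p defines it.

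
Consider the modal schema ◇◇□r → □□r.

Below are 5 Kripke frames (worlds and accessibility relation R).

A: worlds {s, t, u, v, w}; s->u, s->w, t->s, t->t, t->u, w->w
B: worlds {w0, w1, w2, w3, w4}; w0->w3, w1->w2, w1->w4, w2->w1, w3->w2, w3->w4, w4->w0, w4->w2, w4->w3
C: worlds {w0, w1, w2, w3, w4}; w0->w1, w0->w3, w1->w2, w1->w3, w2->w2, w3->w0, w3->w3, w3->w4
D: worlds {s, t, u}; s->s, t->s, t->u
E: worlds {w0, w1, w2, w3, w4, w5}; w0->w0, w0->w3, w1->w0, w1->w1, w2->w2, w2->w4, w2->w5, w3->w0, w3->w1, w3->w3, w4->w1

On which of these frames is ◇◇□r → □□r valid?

Frame correspondent (Sahlqvist): ∀x ∀y ∀z ((xR²y ∧ xR²z) → ∃w (yRw ∧ z = w)) — i.e. a generalized confluence (Geach) condition.
A: fails — tR²s, tR²s but no w* with sRw* and s=w*.
B: fails — w0R²w2, w0R²w2 but no w with w2Rw and w2=w.
C: fails — w0R²w0, w0R²w0 but no w with w0Rw and w0=w.
D: ✓.
E: fails — w0R²w0, w0R²w1 but no w with w0Rw and w1=w.
Valid on: D.

D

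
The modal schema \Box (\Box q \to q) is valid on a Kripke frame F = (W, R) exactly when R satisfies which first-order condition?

shift-reflexivity: \forall x \forall y (Rxy \to Ryy)

Suppose □(□q→q) is valid. Take Rxy and set V(q)={w : Ryw}. Then at y, □q holds; since □(□q→q) at x, □q→q at y, so q at y, i.e. Ryy.
Conversely, on a frame with shift-reflexivity the schema holds at every world under every valuation.
Frame condition: \forall x \forall y (Rxy \to Ryy).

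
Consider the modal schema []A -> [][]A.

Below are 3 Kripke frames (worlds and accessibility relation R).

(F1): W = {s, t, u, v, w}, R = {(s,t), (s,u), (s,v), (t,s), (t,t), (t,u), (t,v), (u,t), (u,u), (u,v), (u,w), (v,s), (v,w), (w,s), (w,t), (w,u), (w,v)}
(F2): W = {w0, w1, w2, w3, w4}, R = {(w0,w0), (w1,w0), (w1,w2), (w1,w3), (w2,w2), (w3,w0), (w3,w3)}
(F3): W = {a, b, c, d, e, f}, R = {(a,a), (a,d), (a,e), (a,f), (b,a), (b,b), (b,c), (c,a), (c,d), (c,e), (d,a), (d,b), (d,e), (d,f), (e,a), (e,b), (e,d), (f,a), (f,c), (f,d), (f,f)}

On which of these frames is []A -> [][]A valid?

(F2)

This is the axiom for transitivity; its first-order frame correspondent is forall x forall y forall z (Rxy & Ryz -> Rxz).
(F1): fails — Ruv and Rvs but not Rus.
(F2): satisfies the condition.
(F3): fails — Rcd and Rdf but not Rcf.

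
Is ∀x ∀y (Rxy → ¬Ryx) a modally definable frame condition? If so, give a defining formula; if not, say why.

Not definable by any modal formula

Any modally definable frame class is closed under surjective bounded morphisms.
The 4-cycle (worlds s,t,u,v with s→t→u→v→s) is asymmetric. Mapping every world to a single reflexive point • is a surjective bounded morphism, and the reflexive point is not asymmetric (R•• but asymmetry requires ¬R••).
So no modal formula (or set of formulas) defines exactly the asymmetric frames.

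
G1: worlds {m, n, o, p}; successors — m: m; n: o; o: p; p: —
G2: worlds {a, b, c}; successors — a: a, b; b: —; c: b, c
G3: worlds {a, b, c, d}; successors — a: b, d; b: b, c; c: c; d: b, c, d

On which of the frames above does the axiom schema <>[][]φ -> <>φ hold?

This is the axiom for a generalized confluence (Geach) condition; its first-order frame correspondent is forall x forall y (xRy -> exists w (y R^2 w & xRw)).
G1: fails — nRo but no w with oR²w and nRw.
G2: fails — aRb but no w with bR²w and aRw.
G3: holds.
Valid on: G3.

G3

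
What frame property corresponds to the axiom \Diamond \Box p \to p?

Symmetry

This is a form of the B axiom.
Its frame correspondent is symmetry — \forall x \forall y (Rxy \to Ryx).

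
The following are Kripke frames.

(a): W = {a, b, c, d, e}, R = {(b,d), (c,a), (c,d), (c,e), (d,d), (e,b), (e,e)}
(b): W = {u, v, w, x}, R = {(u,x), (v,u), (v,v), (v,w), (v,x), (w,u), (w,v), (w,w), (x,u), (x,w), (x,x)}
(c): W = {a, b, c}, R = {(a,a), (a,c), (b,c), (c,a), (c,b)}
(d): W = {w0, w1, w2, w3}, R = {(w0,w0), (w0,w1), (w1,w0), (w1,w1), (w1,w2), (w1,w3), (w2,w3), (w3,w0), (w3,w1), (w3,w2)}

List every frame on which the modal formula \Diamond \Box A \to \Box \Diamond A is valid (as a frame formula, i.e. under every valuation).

Frame correspondent (Sahlqvist): \forall x \forall y \forall z (Rxy \wedge Rxz \to \exists w (Ryw \wedge Rzw)) — i.e. convergence.
(a): fails — Rcd and Rce but d and e have no common successor.
(b): fails — Rvw and Rvu but w and u have no common successor.
(c): condition met.
(d): fails — Rw1w2 and Rw1w0 but w2 and w0 have no common successor.

(c)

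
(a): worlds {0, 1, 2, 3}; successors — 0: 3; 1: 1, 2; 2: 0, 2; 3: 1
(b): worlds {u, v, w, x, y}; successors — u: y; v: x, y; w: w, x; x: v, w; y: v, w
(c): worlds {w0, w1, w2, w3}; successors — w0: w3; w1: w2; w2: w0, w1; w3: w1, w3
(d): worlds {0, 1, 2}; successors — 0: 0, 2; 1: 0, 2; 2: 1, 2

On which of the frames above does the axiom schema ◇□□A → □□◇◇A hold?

This is the axiom for a generalized confluence (Geach) condition; its first-order frame correspondent is ∀x ∀y ∀z ((xRy ∧ xR²z) → ∃w (yR²w ∧ zR²w)).
(a): fails — 1R2, 1R²0 but no w with 2R²w and 0R²w.
(b): ✓.
(c): fails — w1Rw2, w1R²w1 but no w with w2R²w and w1R²w.
(d): ✓.
Valid on: (b), (d).

(b), (d)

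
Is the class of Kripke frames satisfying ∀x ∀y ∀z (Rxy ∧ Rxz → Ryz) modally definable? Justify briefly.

Yes, by ◇p → □◇p

Yes: it is the Euclidean property, defined by the 5 schema ◇p → □◇p.
Suppose ◇p→□◇p is valid. Take Rxy, Rxz and set V(p)={y}. Then ◇p at x, so □◇p at x, so ◇p at z, so some w with Rzw has p; w=y, i.e. Rzy. By symmetry of the argument, Ryz.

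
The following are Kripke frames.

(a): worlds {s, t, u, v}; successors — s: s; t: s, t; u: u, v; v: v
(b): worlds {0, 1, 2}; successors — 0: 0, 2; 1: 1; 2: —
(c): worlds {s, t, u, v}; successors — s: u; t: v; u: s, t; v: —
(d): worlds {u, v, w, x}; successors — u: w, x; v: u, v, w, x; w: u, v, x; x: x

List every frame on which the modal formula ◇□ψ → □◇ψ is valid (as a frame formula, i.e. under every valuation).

(a), (d)

The schema corresponds to convergence: ∀x ∀y ∀z (Rxy ∧ Rxz → ∃w (Ryw ∧ Rzw)).
(a): ✓.
(b): fails — R00 and R02 but 0 and 2 have no common successor.
(c): fails — Rtv and Rtv but v and v have no common successor.
(d): ✓.
Valid on: (a), (d).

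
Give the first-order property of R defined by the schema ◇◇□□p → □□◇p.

∀x ∀y ∀z ((xR²y ∧ xR²z) → ∃w (yR²w ∧ zRw))

This is a Sahlqvist (Geach-type) schema ◇^2□^2p → □^2◇^1p.
Minimal-valuation argument: fix x; take any y with xR^2y and any z with xR^2z. Set V(p) to the set of worlds R-reachable from y in exactly 2 steps. Then □^2p holds at y, so the antecedent holds at x; validity forces ◇^1p at z, giving a w with zR^1w and yR^2w.
First-order correspondent: ∀x ∀y ∀z ((xR²y ∧ xR²z) → ∃w (yR²w ∧ zRw)).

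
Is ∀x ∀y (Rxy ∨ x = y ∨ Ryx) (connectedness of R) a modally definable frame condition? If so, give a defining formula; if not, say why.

Not definable by any modal formula

Modal frame validity is preserved under disjoint unions.
Take 2 disjoint single-world reflexive frames: each is trivially connected, but their disjoint union has 2 worlds with no edge between distinct components, so it is not connected.
So the class is not modally definable.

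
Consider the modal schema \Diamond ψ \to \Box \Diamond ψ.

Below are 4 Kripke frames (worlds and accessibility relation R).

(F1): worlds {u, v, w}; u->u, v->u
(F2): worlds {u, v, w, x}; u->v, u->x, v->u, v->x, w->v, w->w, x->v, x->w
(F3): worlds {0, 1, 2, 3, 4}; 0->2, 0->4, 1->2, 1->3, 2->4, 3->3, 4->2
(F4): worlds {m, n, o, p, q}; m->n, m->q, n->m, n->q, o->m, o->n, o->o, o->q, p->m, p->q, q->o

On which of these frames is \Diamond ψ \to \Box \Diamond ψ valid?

(F1)

Frame correspondent (Sahlqvist): \forall x \forall y \forall z (Rxy \wedge Rxz \to Ryz) — i.e. the Euclidean property.
(F1): satisfies the condition.
(F2): fails — Ruv and Ruv but not Rvv.
(F3): fails — R02 and R02 but not R22.
(F4): fails — Rmq and Rmq but not Rqq.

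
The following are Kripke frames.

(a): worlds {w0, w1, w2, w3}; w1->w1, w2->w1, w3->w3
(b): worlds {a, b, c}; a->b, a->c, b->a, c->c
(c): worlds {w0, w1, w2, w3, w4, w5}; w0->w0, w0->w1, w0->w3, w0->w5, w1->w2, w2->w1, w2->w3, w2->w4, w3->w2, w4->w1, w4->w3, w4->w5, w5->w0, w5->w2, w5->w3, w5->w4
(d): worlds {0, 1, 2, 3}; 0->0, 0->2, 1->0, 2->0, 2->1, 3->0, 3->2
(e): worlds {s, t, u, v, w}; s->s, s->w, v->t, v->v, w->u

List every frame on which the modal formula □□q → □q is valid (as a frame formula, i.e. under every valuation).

(a)

Frame correspondent (Sahlqvist): ∀x ∀y (Rxy → ∃z (Rxz ∧ Rzy)) — i.e. density.
(a): condition met.
(b): fails — Rab but no z with Raz and Rzb.
(c): fails — Rw1w2 but no z with Rw1z and Rzw2.
(d): fails — R21 but no z with R2z and Rz1.
(e): fails — Rwu but no z with Rwz and Rzu.
Valid on: (a).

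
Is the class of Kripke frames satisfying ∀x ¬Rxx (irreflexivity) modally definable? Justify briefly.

Any modally definable frame class is closed under surjective bounded morphisms.
The 3-cycle (worlds w0,w1,w2 with w0→w1→w2→w0) is irreflexive, and the map sending every world to a single reflexive point • is a surjective bounded morphism (forth: every edge maps to (•,•); back: every world has a successor). So any modal formula valid on the 3-cycle is also valid on the reflexive point, which is not irreflexive.
So the class is not modally definable.

No — not modally definable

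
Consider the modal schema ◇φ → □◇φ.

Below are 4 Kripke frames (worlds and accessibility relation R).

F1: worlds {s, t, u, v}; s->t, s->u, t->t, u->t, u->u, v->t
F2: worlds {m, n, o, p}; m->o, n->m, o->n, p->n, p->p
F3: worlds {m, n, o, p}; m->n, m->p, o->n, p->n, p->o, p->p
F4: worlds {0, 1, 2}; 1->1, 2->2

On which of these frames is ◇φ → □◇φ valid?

F4

This is the axiom for the Euclidean property; its first-order frame correspondent is ∀x ∀y ∀z (Rxy ∧ Rxz → Ryz).
F1: fails — Rst and Rsu but not Rtu.
F2: fails — Rmo and Rmo but not Roo.
F3: fails — Rmn and Rmn but not Rnn.
F4: holds.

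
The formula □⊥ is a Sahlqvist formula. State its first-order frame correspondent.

This is the Ver axiom.
Its frame correspondent is emptiness of R — ∀x ∀y ¬Rxy.

emptiness of R: ∀x ∀y ¬Rxy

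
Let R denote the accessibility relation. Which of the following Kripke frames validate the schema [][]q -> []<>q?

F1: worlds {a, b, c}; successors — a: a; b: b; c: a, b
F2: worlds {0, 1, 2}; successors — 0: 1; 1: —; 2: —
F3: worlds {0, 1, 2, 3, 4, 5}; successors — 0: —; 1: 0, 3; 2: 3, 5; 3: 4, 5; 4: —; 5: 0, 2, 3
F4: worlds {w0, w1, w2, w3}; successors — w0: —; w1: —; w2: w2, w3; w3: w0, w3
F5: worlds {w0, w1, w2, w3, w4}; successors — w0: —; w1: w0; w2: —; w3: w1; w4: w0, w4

F1

The schema corresponds to a generalized confluence (Geach) condition: forall x forall z (xRz -> exists w (x R^2 w & zRw)).
F1: ✓.
F2: fails — 0R1 but no w with 0R²w and 1Rw.
F3: fails — 1R0 but no w with 1R²w and 0Rw.
F4: fails — w3Rw0 but no w with w3R²w and w0Rw.
F5: fails — w1Rw0 but no w with w1R²w and w0Rw.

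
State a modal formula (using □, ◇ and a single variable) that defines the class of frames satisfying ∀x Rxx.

The condition is reflexivity. The T schema □r → r defines it.
Suppose □r→r is valid. At any x set V(r)={w : Rxw}. Then □r holds at x, so r holds at x, i.e. Rxx.

□r → r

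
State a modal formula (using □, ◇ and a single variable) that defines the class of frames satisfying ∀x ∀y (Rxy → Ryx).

The condition is symmetry. The B schema q → □◇q defines it.
Suppose q→□◇q is valid. Take Rxy and set V(q)={x}. Then q at x, so □◇q at x, so ◇q at y, so some z with Ryz has q; z=x, i.e. Ryx.

q → □◇q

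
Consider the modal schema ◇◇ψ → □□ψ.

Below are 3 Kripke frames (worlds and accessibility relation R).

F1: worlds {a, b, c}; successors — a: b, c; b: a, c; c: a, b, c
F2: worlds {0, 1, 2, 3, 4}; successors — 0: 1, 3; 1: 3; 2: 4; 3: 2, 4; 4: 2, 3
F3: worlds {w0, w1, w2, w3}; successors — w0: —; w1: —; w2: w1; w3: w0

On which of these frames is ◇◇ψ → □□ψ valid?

F3

Frame correspondent (Sahlqvist): ∀x ∀y ∀z ((xR²y ∧ xR²z) → ∃w (y = w ∧ z = w)) — i.e. a generalized confluence (Geach) condition.
F1: fails — aR²a, aR²b but a ≠ b.
F2: fails — 0R²2, 0R²3 but 2 ≠ 3.
F3: ✓.
Valid on: F3.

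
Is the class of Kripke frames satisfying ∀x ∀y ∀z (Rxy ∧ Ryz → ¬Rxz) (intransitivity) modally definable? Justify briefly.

No

Modal frame validity is preserved under surjective bounded morphisms.
The 5-cycle (worlds w0,w1,w2,w3,w4 with w0→w1→w2→w3→w4→w0) is intransitive. Mapping every world to a single reflexive point • is a surjective bounded morphism; the reflexive point is not intransitive (R••∧R•• but R••).
Hence intransitivity is not modally definable.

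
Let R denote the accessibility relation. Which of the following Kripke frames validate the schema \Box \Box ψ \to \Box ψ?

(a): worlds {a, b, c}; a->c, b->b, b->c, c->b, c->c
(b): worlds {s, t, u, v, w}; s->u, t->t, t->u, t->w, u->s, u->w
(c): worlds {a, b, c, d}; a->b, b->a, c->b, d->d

(a)

This is the axiom for density; its first-order frame correspondent is \forall x \forall y (Rxy \to \exists z (Rxz \wedge Rzy)).
(a): holds.
(b): fails — Ruw but no z with Ruz and Rzw.
(c): fails — Rab but no z with Raz and Rzb.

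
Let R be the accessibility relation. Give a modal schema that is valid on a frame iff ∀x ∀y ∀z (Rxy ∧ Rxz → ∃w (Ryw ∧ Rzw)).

◇□p → □◇p

This is convergence; the standard corresponding axiom is .2: ◇□p → □◇p.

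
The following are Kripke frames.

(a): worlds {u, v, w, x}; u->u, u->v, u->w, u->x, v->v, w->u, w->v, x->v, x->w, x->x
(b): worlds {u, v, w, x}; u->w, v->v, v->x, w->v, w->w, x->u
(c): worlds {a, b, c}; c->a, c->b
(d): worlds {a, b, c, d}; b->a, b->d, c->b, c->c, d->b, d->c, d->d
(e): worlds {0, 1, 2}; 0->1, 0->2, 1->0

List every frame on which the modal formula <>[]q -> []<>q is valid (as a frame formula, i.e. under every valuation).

Frame correspondent (Sahlqvist): forall x forall y forall z (Rxy & Rxz -> exists w (Ryw & Rzw)) — i.e. convergence.
(a): ✓.
(b): fails — Rvv and Rvx but v and x have no common successor.
(c): fails — Rca and Rca but a and a have no common successor.
(d): fails — Rba and Rba but a and a have no common successor.
(e): fails — R01 and R02 but 1 and 2 have no common successor.
Valid on: (a).

(a)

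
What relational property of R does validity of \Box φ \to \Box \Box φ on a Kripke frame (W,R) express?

Suppose □φ→□□φ is valid. Take Rxy, Ryz and set V(φ)={w : Rxw}. Then □φ at x, so □□φ at x, so □φ at y, so φ at z, i.e. Rxz.
The converse is a direct semantic check.
So the correspondent is transitivity.

transitivity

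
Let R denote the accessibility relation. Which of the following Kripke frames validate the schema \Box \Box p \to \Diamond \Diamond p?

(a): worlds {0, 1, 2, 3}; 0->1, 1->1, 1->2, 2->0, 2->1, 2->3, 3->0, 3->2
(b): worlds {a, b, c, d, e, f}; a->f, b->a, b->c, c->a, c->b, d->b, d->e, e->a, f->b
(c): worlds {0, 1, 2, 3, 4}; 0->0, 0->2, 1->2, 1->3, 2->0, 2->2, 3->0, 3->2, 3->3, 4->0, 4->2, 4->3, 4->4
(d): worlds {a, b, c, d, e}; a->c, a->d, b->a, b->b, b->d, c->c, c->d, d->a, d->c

(a), (b), (c)

The schema corresponds to a generalized confluence (Geach) condition: \forall x \exists w (x R^2 w \wedge x R^2 w).
(a): holds.
(b): holds.
(c): holds.
(d): fails — at e but no w with eR²w and eR²w.
Valid on: (a), (b), (c).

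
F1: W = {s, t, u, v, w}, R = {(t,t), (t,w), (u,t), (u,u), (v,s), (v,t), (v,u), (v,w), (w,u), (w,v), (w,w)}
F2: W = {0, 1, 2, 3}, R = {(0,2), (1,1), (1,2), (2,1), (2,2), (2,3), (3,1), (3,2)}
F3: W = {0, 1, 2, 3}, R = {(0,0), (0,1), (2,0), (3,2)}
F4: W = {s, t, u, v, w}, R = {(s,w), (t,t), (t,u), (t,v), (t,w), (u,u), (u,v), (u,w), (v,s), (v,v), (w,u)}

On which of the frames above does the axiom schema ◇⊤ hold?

F2, F4

The schema corresponds to seriality: ∀x ∃y Rxy.
F1: fails — world s has no successor.
F2: ✓.
F3: fails — world 1 has no successor.
F4: ✓.
Valid on: F2, F4.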